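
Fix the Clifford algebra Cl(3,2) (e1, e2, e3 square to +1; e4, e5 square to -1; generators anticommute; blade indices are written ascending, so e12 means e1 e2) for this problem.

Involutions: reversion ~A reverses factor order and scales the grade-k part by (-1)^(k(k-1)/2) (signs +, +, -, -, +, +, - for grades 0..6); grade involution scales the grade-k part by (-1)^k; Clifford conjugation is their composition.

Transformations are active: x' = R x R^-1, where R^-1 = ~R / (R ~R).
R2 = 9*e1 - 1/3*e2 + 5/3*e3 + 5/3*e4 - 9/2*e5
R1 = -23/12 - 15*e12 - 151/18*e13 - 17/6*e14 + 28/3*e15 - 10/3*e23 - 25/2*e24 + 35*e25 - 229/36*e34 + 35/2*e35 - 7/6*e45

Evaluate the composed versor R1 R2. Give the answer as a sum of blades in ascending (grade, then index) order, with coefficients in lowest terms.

Distribute over the terms of R2 (each basis-blade product reordered to ascending indices, repeated generators contracted through their squares):
R1 (9*e1) = -69/4*e1 + 135*e2 + 151/2*e3 + 51/2*e4 - 84*e5 - 30*e123 - 225/2*e124 + 315*e125 - 229/4*e134 + 315/2*e135 - 21/2*e145
R1 (-1/3*e2) = 5*e1 + 23/36*e2 - 10/9*e3 - 25/6*e4 + 35/3*e5 - 151/54*e123 - 17/18*e124 + 28/9*e125 + 229/108*e234 - 35/6*e235 + 7/18*e245
R1 (5/3*e3) = -755/54*e1 - 50/9*e2 - 115/36*e3 + 1145/108*e4 - 175/6*e5 - 25*e123 + 85/18*e134 - 140/9*e135 + 125/6*e234 - 175/3*e235 - 35/18*e345
R1 (5/3*e4) = 85/18*e1 + 125/6*e2 + 1145/108*e3 - 115/36*e4 - 35/18*e5 - 25*e124 - 755/54*e134 - 140/9*e145 - 50/9*e234 - 175/3*e245 - 175/6*e345
R1 (-9/2*e5) = 42*e1 + 315/2*e2 + 315/4*e3 - 21/4*e4 + 69/8*e5 + 135/2*e125 + 151/4*e135 + 51/4*e145 + 15*e235 + 225/4*e245 + 229/8*e345
Summing the partial products and collecting blades:
Answer: 2213/108*e1 + 3701/12*e2 + 17339/108*e3 + 2537/108*e4 - 6827/72*e5 - 3121/54*e123 - 1246/9*e124 + 6941/18*e125 - 7183/108*e134 + 6469/36*e135 - 479/36*e145 + 1879/108*e234 - 295/6*e235 - 61/36*e245 - 179/72*e345


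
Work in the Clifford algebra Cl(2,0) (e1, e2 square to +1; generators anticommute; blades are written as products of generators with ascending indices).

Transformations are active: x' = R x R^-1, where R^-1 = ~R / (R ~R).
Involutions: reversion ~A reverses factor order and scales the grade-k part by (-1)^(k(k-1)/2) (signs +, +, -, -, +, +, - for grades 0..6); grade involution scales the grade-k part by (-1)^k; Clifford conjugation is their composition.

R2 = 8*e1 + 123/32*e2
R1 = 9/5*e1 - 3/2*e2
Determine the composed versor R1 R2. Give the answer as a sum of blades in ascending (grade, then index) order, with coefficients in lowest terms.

Distribute over the terms of R1 (each basis-blade product reordered to ascending indices, repeated generators contracted through their squares):
(9/5*e1) R2 = 72/5 + 1107/160*e1 e2
(-3/2*e2) R2 = -369/64 + 12*e1 e2
Summing the partial products and collecting blades:
Answer: 2763/320 + 3027/160*e1 e2


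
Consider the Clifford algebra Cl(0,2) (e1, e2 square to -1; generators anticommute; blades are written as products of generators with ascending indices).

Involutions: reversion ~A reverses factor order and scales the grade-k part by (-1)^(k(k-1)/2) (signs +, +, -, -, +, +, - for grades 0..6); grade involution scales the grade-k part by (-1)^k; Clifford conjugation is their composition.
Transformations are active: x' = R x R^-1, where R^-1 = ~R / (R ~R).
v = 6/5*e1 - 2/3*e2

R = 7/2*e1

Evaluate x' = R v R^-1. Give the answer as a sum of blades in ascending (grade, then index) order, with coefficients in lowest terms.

~R = 7/2*e1, and R ~R = -49/4, so R^-1 = ~R / (-49/4).
R v = -21/5 - 7/3*e1 e2
Answer: 6/5*e1 + 2/3*e2


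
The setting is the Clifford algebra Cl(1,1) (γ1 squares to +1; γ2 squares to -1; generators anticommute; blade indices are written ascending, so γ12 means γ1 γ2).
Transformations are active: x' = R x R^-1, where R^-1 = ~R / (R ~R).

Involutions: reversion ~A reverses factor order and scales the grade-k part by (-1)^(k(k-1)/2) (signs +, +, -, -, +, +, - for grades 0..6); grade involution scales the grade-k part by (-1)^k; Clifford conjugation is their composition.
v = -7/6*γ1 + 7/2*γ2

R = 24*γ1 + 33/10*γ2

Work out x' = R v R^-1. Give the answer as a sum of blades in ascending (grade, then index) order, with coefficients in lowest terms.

~R = 24*γ1 + 33/10*γ2, and R ~R = 56511/100, so R^-1 = ~R / (56511/100).
R v = -791/20 + 1757/20*γ12
Answer: -11801/5382*γ1 - 21323/5382*γ2


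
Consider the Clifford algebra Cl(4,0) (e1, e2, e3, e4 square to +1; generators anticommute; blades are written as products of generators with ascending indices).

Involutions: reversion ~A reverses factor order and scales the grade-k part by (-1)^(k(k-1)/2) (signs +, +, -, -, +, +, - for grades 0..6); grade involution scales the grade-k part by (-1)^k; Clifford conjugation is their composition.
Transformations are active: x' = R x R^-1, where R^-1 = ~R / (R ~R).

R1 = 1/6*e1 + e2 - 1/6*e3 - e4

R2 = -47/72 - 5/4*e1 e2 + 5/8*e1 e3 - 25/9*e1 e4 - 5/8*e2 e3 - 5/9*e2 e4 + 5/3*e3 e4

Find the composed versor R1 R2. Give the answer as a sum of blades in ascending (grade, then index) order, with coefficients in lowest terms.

Distribute over the terms of R1 (each basis-blade product reordered to ascending indices, repeated generators contracted through their squares):
(1/6*e1) R2 = -47/432*e1 - 5/24*e2 + 5/48*e3 - 25/54*e4 - 5/48*e1 e2 e3 - 5/54*e1 e2 e4 + 5/18*e1 e3 e4
(e2) R2 = 5/4*e1 - 47/72*e2 - 5/8*e3 - 5/9*e4 - 5/8*e1 e2 e3 + 25/9*e1 e2 e4 + 5/3*e2 e3 e4
(-1/6*e3) R2 = 5/48*e1 - 5/48*e2 + 47/432*e3 - 5/18*e4 + 5/24*e1 e2 e3 - 25/54*e1 e3 e4 - 5/54*e2 e3 e4
(-e4) R2 = -25/9*e1 - 5/9*e2 + 5/3*e3 + 47/72*e4 + 5/4*e1 e2 e4 - 5/8*e1 e3 e4 + 5/8*e2 e3 e4
Summing the partial products and collecting blades:
Answer: -331/216*e1 - 73/48*e2 + 271/216*e3 - 139/216*e4 - 25/48*e1 e2 e3 + 425/108*e1 e2 e4 - 175/216*e1 e3 e4 + 475/216*e2 e3 e4


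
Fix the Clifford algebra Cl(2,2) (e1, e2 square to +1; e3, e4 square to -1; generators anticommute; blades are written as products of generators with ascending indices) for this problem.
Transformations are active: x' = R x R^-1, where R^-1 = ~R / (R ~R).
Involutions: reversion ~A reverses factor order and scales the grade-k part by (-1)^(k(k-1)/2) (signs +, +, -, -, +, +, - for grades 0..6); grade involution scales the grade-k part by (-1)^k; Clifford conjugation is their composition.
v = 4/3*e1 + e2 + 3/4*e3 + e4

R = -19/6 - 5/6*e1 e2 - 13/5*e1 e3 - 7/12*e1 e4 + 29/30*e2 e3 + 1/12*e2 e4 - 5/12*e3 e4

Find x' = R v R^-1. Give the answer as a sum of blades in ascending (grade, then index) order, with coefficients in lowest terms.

~R = -19/6 + 5/6*e1 e2 + 13/5*e1 e3 + 7/12*e1 e4 - 29/30*e2 e3 - 1/12*e2 e4 + 5/12*e3 e4, and R ~R = 137/48, so R^-1 = ~R / (137/48).
R v = -227/90*e1 - 1031/360*e2 + 13/24*e3 - 401/144*e4 + 235/72*e1 e2 e3 - 5/36*e1 e2 e4 - 1957/720*e1 e3 e4 + 39/80*e2 e3 e4
Answer: 11731/4110*e1 - 2783/4110*e2 - 4469/1644*e3 - 3/137*e4


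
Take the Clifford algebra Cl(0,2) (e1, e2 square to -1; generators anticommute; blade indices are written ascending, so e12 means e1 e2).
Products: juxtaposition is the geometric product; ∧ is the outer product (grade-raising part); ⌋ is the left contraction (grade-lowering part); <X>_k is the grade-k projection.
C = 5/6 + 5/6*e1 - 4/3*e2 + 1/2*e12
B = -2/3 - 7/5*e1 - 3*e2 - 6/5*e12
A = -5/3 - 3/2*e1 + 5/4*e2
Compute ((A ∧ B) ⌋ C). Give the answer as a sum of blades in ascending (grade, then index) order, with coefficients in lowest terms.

step 1: 10/9 + 10/3*e1 + 25/6*e2 + 33/4*e12
step 2: -91/216 + 325/108*e1 - 85/27*e2 + 5/9*e12
Answer: -91/216 + 325/108*e1 - 85/27*e2 + 5/9*e12


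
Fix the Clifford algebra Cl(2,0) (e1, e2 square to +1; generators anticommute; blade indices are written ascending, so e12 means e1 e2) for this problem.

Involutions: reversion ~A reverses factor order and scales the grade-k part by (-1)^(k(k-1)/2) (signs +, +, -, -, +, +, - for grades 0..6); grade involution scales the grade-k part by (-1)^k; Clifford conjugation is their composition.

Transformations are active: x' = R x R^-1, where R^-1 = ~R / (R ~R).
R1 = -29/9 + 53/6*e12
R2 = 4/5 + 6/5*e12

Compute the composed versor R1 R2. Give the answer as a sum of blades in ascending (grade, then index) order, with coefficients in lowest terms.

Distribute over the terms of R1 (each basis-blade product reordered to ascending indices, repeated generators contracted through their squares):
(-29/9) R2 = -116/45 - 58/15*e12
(53/6*e12) R2 = -53/5 + 106/15*e12
Summing the partial products and collecting blades:
Answer: -593/45 + 16/5*e12


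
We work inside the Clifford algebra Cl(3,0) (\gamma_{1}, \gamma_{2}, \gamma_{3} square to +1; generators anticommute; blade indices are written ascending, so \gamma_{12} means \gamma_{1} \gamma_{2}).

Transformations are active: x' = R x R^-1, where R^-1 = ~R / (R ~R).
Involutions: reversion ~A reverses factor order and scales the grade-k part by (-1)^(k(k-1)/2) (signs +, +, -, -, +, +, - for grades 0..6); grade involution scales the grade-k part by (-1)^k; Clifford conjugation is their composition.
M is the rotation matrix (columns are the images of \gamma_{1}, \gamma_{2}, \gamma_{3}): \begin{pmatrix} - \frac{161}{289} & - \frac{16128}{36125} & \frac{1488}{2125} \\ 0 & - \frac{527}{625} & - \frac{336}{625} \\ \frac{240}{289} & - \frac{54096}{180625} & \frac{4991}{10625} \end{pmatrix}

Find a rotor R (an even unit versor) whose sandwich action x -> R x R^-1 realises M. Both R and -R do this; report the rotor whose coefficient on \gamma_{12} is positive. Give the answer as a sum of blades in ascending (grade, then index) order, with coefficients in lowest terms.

Method: write R = a + b12*\gamma_{12} + b13*\gamma_{13} + b23*\gamma_{23} with a^2 + b12^2 + b13^2 + b23^2 = 1 (so R^-1 = ~R). Expanding the columns R e_j ~R gives tr M = 4a^2 - 1 and, from the antisymmetric part, M21 - M12 = -4a*b12, M13 - M31 = 4a*b13, M32 - M23 = -4a*b23.
Here tr M = -\frac{168081}{180625}, so a^2 = (1 + tr M)/4 = \frac{3136}{180625} and a = ±\frac{56}{425}. Taking a = \frac{56}{425}: M21 - M12 = \frac{16128}{36125}, M13 - M31 = -\frac{4704}{36125}, M32 - M23 = \frac{43008}{180625}, giving b12 = -\frac{72}{85}, b13 = -\frac{21}{85}, b23 = -\frac{192}{425}, i.e. R = \frac{56}{425} - \frac{72}{85} \gamma_{12} - \frac{21}{85} \gamma_{13} - \frac{192}{425} \gamma_{23}.
Its \gamma_{12} coefficient is negative, so report the other preimage -R.
Answer: -\frac{56}{425} + \frac{72}{85} \gamma_{12} + \frac{21}{85} \gamma_{13} + \frac{192}{425} \gamma_{23}. Uniqueness: Spin(3) -> SO(3) maps R and -R to the same rotation of trace -\frac{168081}{180625}; fixing the sign of the \gamma_{12} coefficient removes the ambiguity.


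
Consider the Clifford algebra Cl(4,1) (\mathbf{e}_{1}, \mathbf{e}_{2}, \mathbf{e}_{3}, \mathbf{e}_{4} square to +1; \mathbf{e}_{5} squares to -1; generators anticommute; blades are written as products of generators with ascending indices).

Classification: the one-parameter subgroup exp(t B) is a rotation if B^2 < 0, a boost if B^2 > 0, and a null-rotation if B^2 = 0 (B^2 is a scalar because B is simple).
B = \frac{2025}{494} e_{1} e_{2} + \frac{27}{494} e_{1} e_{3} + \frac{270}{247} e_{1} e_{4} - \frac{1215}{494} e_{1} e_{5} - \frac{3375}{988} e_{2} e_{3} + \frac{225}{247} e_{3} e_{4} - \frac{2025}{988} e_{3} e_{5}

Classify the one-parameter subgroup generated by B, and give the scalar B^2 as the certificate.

B^2 term by term: the squares give (\frac{2025}{494})^2*(e_{1} e_{2})^2 + (\frac{27}{494})^2*(e_{1} e_{3})^2 + (\frac{270}{247})^2*(e_{1} e_{4})^2 + (-\frac{1215}{494})^2*(e_{1} e_{5})^2 + (-\frac{3375}{988})^2*(e_{2} e_{3})^2 + (\frac{225}{247})^2*(e_{3} e_{4})^2 + (-\frac{2025}{988})^2*(e_{3} e_{5})^2 = \frac{4100625}{244036}*(-1) + \frac{729}{244036}*(-1) + \frac{72900}{61009}*(-1) + \frac{1476225}{244036}*(+1) + \frac{11390625}{976144}*(-1) + \frac{50625}{61009}*(-1) + \frac{4100625}{976144}*(+1) = -\frac{81}{4} (each basis 2-blade squares to minus the product of its generators' squares); cross terms between blades sharing an index anticommute and cancel; the commuting (index-disjoint) pairs give grade-4 terms 2*c*c'*(blade product), which cancel blade by blade — e_{1} e_{2} e_{3} e_{4}: \frac{455625}{61009} - \frac{455625}{61009} = 0; e_{1} e_{2} e_{3} e_{5}: -\frac{4100625}{244036} + \frac{4100625}{244036} = 0; e_{1} e_{3} e_{4} e_{5}: \frac{273375}{61009} - \frac{273375}{61009} = 0 — confirming B is simple. So B^2 = -\frac{81}{4}.
Answer: rotation, certificate B^2 = -\frac{81}{4}. The scalar -\frac{81}{4} is the complete invariant here: its sign names the subgroup type.


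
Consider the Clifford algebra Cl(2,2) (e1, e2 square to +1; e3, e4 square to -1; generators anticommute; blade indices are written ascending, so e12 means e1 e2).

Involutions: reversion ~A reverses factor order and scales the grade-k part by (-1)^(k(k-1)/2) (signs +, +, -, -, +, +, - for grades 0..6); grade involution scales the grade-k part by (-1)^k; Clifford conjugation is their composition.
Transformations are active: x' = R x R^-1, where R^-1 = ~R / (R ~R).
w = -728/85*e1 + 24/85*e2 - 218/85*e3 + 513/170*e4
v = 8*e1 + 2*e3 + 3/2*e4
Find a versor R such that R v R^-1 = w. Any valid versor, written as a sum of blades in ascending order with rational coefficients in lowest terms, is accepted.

Equal squares first: v^2 = w^2 = 231/4. Then v + w = -48/85*e1 + 24/85*e2 - 48/85*e3 + 384/85*e4 is a versor taking v to w, provided it is invertible.
Answer: -48/85*e1 + 24/85*e2 - 48/85*e3 + 384/85*e4


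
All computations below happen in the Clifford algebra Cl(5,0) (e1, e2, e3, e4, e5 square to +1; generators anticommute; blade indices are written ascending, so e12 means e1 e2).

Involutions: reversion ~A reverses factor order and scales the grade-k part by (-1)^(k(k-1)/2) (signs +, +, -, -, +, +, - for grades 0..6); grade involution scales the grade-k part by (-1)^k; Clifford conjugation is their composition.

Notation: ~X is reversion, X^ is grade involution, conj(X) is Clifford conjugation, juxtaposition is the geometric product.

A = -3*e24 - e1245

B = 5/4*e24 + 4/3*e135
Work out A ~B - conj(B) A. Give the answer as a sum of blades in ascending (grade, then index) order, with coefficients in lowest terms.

first term: -15/4 - 5/4*e15 - 4/3*e234 - 4*e12345
second term: -15/4 - 5/4*e15 + 4/3*e234 + 4*e12345
Answer: -8/3*e234 - 8*e12345


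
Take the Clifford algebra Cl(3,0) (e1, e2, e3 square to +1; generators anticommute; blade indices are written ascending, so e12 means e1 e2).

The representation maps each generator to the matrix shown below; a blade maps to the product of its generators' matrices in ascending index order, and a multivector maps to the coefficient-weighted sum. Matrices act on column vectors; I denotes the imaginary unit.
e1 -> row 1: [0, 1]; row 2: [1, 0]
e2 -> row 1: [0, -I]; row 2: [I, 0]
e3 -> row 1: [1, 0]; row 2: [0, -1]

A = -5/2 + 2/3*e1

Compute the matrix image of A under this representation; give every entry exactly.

M = (-5/2)*1 + (2/3)*rho(e1), summed entrywise (1 is the identity matrix):
Answer: row 1: [-5/2, 2/3]; row 2: [2/3, -5/2]


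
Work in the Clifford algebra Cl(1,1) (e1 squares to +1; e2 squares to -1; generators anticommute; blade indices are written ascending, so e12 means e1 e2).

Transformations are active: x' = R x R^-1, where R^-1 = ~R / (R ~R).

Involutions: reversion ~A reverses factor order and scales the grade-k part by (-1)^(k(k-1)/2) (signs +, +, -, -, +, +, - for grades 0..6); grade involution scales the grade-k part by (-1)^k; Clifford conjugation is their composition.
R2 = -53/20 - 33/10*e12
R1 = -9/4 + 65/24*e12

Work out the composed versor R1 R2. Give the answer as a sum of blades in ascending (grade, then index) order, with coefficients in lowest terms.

Distribute over the terms of R1 (each basis-blade product reordered to ascending indices, repeated generators contracted through their squares):
(-9/4) R2 = 477/80 + 297/40*e12
(65/24*e12) R2 = -143/16 - 689/96*e12
Summing the partial products and collecting blades:
Answer: -119/40 + 119/480*e12


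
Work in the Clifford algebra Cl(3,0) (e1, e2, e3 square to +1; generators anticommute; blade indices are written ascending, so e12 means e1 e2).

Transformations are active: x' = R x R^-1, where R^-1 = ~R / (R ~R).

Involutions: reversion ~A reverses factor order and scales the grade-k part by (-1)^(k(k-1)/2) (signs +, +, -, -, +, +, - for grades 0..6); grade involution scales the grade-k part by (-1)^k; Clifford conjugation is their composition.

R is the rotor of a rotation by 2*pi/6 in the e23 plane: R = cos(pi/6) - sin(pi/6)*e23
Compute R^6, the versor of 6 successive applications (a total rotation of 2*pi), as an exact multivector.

The rotor phase is half the rotation angle and phases add under composition, so 6 steps in the e23 plane accumulate phase 6*(pi/6) = pi: R^6 = cos(pi) - sin(pi)*e23.
cos(pi) = -1 and sin(pi) = 0, so R^6 = -1. The total rotation 2*pi is 1 full turn, so every vector returns to itself, yet the rotor is -1, on the OTHER sheet of the double cover (an odd number of 2*pi turns).
Answer: -1


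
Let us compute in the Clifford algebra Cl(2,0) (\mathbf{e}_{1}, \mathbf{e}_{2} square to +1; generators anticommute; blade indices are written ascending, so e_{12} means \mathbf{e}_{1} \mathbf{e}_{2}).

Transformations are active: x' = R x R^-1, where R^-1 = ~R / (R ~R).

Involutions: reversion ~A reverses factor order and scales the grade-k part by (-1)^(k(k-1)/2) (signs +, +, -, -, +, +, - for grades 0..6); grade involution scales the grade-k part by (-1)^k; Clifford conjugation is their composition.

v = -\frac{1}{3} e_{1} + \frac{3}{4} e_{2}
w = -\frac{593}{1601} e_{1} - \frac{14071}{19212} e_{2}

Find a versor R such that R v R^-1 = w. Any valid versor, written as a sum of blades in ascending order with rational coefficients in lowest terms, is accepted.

Key observation: q(v) = q(w) = \frac{97}{144} (sandwiches preserve the norm), so R = v + w = -\frac{3380}{4803} e_{1} + \frac{169}{9606} e_{2} works whenever it is invertible — the component of v along it is kept and (v - w)/2 reverses, sending v to w.
Answer: -\frac{3380}{4803} e_{1} + \frac{169}{9606} e_{2}


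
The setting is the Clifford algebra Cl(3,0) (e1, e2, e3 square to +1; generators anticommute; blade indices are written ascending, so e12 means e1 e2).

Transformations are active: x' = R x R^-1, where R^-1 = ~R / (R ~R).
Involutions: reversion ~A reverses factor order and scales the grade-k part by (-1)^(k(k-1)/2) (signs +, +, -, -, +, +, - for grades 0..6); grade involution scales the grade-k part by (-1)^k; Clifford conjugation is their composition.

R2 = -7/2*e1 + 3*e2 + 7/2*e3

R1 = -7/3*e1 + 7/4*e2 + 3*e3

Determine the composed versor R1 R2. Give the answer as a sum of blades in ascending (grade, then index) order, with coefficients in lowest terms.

Distribute over the terms of R1 (each basis-blade product reordered to ascending indices, repeated generators contracted through their squares):
(-7/3*e1) R2 = 49/6 - 7*e12 - 49/6*e13
(7/4*e2) R2 = 21/4 + 49/8*e12 + 49/8*e23
(3*e3) R2 = 21/2 + 21/2*e13 - 9*e23
Summing the partial products and collecting blades:
Answer: 287/12 - 7/8*e12 + 7/3*e13 - 23/8*e23


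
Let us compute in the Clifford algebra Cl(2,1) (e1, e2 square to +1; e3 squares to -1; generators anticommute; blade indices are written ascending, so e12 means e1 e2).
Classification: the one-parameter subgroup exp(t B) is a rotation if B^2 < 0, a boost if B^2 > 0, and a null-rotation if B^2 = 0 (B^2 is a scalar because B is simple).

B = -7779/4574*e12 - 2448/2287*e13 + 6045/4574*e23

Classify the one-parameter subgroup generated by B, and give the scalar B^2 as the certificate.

B^2 term by term: the squares give (-7779/4574)^2*(e12)^2 + (-2448/2287)^2*(e13)^2 + (6045/4574)^2*(e23)^2 = 60512841/20921476*(-1) + 5992704/5230369*(+1) + 36542025/20921476*(+1) = 0 (each basis 2-blade squares to minus the product of its generators' squares); cross terms between blades sharing an index anticommute and cancel. So B^2 = 0.
Answer: null-rotation, certificate B^2 = 0. Note: conjugating B changes its blade decomposition but never the scalar B^2 = 0, whose sign settles the classification.


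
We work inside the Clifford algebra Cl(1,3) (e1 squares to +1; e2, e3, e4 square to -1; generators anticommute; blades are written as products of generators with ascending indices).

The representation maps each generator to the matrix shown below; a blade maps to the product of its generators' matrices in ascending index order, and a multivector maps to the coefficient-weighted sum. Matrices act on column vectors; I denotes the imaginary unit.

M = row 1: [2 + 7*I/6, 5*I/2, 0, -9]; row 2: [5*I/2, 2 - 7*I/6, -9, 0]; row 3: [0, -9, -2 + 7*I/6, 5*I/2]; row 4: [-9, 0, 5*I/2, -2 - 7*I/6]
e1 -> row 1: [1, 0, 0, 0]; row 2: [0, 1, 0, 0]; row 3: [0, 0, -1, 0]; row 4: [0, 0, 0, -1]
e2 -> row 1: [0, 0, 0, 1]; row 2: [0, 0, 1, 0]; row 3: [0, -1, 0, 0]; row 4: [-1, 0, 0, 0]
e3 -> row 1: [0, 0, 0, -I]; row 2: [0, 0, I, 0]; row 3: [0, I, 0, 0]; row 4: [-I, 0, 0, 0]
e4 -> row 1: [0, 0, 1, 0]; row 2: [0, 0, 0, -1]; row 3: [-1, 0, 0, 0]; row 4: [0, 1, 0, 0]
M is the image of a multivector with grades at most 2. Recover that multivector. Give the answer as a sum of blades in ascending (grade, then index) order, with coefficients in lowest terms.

Method: the blade images are trace-orthogonal — tr(rho(e_A) rho(e_B)^-1) = 4 if A = B and 0 otherwise — and rho(e_A)^-1 = (e_A)^2 * rho(e_A) with (e_A)^2 = +1 or -1, so the coefficient of e_A in the preimage is (e_A)^2 * tr(M rho(e_A))/4.
Nonzero projections over blades of grade <= 2: e1: (e1)^2 = +1, tr(M rho(e1)) = 8, coefficient 2; e1 e2: (e1 e2)^2 = +1, tr(M rho(e1 e2)) = -36, coefficient -9; e2 e3: (e2 e3)^2 = -1, tr(M rho(e2 e3)) = 14/3, coefficient -7/6; e3 e4: (e3 e4)^2 = -1, tr(M rho(e3 e4)) = 10, coefficient -5/2. Every other blade of grade <= 2 projects to 0.
Answer: 2*e1 - 9*e1 e2 - 7/6*e2 e3 - 5/2*e3 e4


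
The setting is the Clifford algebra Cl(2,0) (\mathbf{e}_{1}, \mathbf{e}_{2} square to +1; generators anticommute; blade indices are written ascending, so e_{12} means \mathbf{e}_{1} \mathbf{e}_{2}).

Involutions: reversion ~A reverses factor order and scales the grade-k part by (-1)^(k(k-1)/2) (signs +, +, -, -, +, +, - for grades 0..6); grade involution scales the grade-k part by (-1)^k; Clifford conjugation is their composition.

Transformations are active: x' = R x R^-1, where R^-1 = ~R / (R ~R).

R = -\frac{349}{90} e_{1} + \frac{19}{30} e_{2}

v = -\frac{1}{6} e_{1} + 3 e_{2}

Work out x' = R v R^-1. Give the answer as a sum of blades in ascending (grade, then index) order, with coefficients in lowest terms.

~R = -\frac{349}{90} e_{1} + \frac{19}{30} e_{2}, and R ~R = \frac{2501}{162}, so R^-1 = ~R / (\frac{2501}{162}).
R v = \frac{275}{108} - \frac{415}{36} e_{12}
Answer: -\frac{8347}{7503} e_{1} - \frac{13961}{5002} e_{2}


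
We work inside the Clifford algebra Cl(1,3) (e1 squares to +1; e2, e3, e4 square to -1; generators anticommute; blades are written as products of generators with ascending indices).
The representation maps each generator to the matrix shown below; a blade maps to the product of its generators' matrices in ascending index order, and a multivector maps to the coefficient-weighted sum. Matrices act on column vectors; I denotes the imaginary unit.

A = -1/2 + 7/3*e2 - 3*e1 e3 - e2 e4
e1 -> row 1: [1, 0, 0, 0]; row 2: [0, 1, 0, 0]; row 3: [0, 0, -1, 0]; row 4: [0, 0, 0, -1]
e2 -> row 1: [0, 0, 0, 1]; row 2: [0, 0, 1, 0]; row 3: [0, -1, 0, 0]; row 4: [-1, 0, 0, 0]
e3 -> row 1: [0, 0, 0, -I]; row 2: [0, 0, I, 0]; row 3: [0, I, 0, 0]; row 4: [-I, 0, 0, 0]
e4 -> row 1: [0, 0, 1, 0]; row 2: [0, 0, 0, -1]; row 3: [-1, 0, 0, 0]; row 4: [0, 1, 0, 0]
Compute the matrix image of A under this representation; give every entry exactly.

Bivector images (products of the table entries): rho(e1 e3) = rho(e1)rho(e3) = row 1: [0, 0, 0, -I]; row 2: [0, 0, I, 0]; row 3: [0, -I, 0, 0]; row 4: [I, 0, 0, 0]; rho(e2 e4) = rho(e2)rho(e4) = row 1: [0, 1, 0, 0]; row 2: [-1, 0, 0, 0]; row 3: [0, 0, 0, 1]; row 4: [0, 0, -1, 0].
M = (-1/2)*1 + (7/3)*rho(e2) + (-3)*rho(e1 e3) + (-1)*rho(e2 e4), summed entrywise (1 is the identity matrix):
Answer: row 1: [-1/2, -1, 0, 7/3 + 3*I]; row 2: [1, -1/2, 7/3 - 3*I, 0]; row 3: [0, -7/3 + 3*I, -1/2, -1]; row 4: [-7/3 - 3*I, 0, 1, -1/2]


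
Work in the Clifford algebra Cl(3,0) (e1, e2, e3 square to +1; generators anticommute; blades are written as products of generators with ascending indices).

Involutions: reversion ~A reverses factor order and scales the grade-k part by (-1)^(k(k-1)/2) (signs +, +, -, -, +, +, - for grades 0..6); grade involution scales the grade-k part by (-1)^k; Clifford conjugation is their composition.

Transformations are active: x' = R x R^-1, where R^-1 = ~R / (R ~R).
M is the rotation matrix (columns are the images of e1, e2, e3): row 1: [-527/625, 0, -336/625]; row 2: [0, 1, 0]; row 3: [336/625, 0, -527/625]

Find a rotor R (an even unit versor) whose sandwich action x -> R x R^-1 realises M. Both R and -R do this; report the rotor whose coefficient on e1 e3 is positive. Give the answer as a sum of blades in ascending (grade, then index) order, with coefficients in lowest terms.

Method: write R = a + b12*e1 e2 + b13*e1 e3 + b23*e2 e3 with a^2 + b12^2 + b13^2 + b23^2 = 1 (so R^-1 = ~R). Expanding the columns R e_j ~R gives tr M = 4a^2 - 1 and, from the antisymmetric part, M21 - M12 = -4a*b12, M13 - M31 = 4a*b13, M32 - M23 = -4a*b23.
Here tr M = -429/625, so a^2 = (1 + tr M)/4 = 49/625 and a = ±7/25. Taking a = 7/25: M21 - M12 = 0, M13 - M31 = -672/625, M32 - M23 = 0, giving b12 = 0, b13 = -24/25, b23 = 0, i.e. R = 7/25 - 24/25*e1 e3.
Its e1 e3 coefficient is negative, so report the other preimage -R.
Answer: -7/25 + 24/25*e1 e3. Note: both R and -R realise this M (trace -429/625); the covering map identifies them, and the e1 e3-coefficient sign is the tie-breaker.


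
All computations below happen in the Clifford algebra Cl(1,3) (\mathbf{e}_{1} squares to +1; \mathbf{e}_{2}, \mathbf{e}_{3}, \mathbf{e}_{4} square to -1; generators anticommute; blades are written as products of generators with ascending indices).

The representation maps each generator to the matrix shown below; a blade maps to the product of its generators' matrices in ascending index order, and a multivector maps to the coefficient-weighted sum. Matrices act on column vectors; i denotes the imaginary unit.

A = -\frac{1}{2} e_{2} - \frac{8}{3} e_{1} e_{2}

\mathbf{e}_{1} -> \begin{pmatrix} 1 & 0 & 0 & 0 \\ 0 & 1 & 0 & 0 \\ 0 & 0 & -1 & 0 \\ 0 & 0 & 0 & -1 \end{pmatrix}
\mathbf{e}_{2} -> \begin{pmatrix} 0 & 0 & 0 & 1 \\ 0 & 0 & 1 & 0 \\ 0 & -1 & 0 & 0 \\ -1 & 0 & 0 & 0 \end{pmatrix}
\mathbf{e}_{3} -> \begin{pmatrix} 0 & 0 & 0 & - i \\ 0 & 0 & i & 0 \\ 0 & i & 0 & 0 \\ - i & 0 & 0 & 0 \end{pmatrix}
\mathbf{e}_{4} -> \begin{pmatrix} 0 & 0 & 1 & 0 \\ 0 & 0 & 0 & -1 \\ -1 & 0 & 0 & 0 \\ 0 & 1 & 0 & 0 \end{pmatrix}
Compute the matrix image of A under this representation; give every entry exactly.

Bivector images (products of the table entries): rho(e_{1} e_{2}) = rho(\mathbf{e}_{1})rho(\mathbf{e}_{2}) = \begin{pmatrix} 0 & 0 & 0 & 1 \\ 0 & 0 & 1 & 0 \\ 0 & 1 & 0 & 0 \\ 1 & 0 & 0 & 0 \end{pmatrix}.
M = (-\frac{1}{2})*rho(e_{2}) + (-\frac{8}{3})*rho(e_{1} e_{2}), summed entrywise:
Answer: \begin{pmatrix} 0 & 0 & 0 & - \frac{19}{6} \\ 0 & 0 & - \frac{19}{6} & 0 \\ 0 & - \frac{13}{6} & 0 & 0 \\ - \frac{13}{6} & 0 & 0 & 0 \end{pmatrix}


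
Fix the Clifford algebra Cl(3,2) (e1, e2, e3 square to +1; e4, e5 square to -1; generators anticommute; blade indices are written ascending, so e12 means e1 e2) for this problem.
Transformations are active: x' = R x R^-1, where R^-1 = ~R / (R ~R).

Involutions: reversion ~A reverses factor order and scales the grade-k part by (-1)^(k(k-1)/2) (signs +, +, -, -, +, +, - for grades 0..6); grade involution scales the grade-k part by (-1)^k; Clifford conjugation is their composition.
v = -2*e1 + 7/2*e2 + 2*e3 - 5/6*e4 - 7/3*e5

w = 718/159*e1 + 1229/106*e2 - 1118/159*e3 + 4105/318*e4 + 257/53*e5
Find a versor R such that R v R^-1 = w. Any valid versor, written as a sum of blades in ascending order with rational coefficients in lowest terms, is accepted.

R = v + w = 400/159*e1 + 800/53*e2 - 800/159*e3 + 640/53*e4 + 400/159*e5 works: the equal norms (127/9) guarantee its sandwich swaps v into w.
Answer: 400/159*e1 + 800/53*e2 - 800/159*e3 + 640/53*e4 + 400/159*e5


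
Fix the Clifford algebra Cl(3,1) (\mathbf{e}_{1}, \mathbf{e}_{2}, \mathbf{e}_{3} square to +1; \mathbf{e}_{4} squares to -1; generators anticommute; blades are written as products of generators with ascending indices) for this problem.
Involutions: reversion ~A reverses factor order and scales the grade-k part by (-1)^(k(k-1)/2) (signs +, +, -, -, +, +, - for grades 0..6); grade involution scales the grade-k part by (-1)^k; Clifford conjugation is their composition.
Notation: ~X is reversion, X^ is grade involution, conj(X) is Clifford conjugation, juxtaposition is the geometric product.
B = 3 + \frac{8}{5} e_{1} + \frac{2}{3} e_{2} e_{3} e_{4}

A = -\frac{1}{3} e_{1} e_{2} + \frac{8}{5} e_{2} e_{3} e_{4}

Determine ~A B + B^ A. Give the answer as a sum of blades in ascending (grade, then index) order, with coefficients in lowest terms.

first term: -\frac{16}{15} - \frac{8}{15} e_{2} + e_{1} e_{2} + \frac{2}{9} e_{1} e_{3} e_{4} - \frac{24}{5} e_{2} e_{3} e_{4} + \frac{64}{25} e_{1} e_{2} e_{3} e_{4}
second term: -\frac{16}{15} + \frac{8}{15} e_{2} - e_{1} e_{2} - \frac{2}{9} e_{1} e_{3} e_{4} + \frac{24}{5} e_{2} e_{3} e_{4} - \frac{64}{25} e_{1} e_{2} e_{3} e_{4}
Answer: -\frac{32}{15}


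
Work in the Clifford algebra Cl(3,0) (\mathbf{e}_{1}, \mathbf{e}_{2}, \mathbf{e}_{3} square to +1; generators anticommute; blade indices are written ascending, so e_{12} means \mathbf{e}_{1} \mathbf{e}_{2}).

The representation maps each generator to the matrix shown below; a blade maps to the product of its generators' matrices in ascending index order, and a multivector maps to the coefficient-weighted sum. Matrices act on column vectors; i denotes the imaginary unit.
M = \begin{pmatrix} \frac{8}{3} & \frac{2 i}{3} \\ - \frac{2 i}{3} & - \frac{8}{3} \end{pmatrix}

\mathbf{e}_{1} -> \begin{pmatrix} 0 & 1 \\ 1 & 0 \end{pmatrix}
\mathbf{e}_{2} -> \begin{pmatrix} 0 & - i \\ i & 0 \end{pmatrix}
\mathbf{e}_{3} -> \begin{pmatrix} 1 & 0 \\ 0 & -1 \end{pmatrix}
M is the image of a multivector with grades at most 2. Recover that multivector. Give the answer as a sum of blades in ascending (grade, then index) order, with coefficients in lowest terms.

Method: 1, rho(e_{1}), rho(e_{2}), rho(e_{3}) form a trace-orthogonal basis of the 2x2 complex matrices (tr(X Y) = 2 if X = Y, else 0), so M = m0*1 + m1*rho(e_{1}) + m2*rho(e_{2}) + m3*rho(e_{3}) with m0 = tr(M)/2 = 0, m1 = tr(M rho(e_{1}))/2 = 0, m2 = tr(M rho(e_{2}))/2 = - \frac{2}{3}, m3 = tr(M rho(e_{3}))/2 = \frac{8}{3}.
Multiplying table entries, the bivector images are rho(e_{12}) = i*rho(e_{3}), rho(e_{13}) = -i*rho(e_{2}), rho(e_{23}) = i*rho(e_{1}); with real blade coefficients the real parts of m0..m3 are the coefficients of 1, e_{1}, e_{2}, e_{3} and the imaginary parts give the bivectors (e_{23}: Im m1, e_{13}: -Im m2, e_{12}: Im m3).
Answer: -\frac{2}{3} e_{2} + \frac{8}{3} e_{3}


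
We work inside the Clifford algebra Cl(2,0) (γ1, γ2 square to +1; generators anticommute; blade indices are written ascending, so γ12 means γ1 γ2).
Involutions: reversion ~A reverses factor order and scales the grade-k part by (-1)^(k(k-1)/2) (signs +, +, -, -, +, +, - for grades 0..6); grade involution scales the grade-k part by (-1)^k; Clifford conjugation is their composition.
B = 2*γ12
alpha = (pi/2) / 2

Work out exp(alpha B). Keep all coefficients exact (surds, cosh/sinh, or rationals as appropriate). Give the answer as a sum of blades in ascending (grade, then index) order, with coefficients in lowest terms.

B^2 = (2)^2*(γ12)^2 = 4*(-1) = -4 (a basis 2-blade squares to minus the product of its generators' squares).
B^2 = -4 — B^2 < 0, so the exponential closes trigonometrically: l = 2, alpha*l = pi/2, so exp(alpha B) = cos(pi/2) + (sin(pi/2)/2)*B = 0 + (1/2)*B.
Answer: γ12


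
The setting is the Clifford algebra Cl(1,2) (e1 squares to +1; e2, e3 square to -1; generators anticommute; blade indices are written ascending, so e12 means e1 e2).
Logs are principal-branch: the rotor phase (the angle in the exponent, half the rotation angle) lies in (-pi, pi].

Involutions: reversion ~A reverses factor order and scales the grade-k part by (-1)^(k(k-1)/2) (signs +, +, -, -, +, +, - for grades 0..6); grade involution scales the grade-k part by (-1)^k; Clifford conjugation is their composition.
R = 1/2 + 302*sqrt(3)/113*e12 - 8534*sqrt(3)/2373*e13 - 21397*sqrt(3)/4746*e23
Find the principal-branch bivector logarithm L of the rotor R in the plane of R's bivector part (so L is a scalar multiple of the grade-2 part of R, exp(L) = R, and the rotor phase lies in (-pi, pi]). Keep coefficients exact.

The scalar part of R is 1/2, and that scalar determines the rotor phase on the principal branch; recovering the unit plane as bivector-part over sine of the phase gives L = phase * plane.
Concretely: cos(phase) = 1/2 gives phase = ±pi/3, and since phase/sin(phase) is even the sign is immaterial: L = (phase/sin(phase)) * <R>_2 = (2*sqrt(3)*pi/9) * <R>_2.
Answer: 604*pi/339*e12 - 17068*pi/7119*e13 - 21397*pi/7119*e23


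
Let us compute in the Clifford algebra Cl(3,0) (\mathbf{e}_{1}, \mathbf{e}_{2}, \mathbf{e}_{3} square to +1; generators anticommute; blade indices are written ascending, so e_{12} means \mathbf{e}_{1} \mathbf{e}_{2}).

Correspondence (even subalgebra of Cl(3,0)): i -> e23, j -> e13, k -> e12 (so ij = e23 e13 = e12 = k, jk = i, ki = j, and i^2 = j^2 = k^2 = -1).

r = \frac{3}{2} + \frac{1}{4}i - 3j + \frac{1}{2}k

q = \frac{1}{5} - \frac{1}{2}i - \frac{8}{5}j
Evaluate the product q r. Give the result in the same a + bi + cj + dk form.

In blades: q = \frac{1}{5} - \frac{8}{5} e_{13} - \frac{1}{2} e_{23}, r = \frac{3}{2} + \frac{1}{2} e_{12} - 3 e_{13} + \frac{1}{4} e_{23}.
Distribute q over r term by term (generator squares from the signature, products reordered to ascending indices): (\frac{1}{5})*r = \frac{3}{10} + \frac{1}{10} e_{12} - \frac{3}{5} e_{13} + \frac{1}{20} e_{23}; (-\frac{8}{5} e_{13})*r = -\frac{24}{5} + \frac{2}{5} e_{12} - \frac{12}{5} e_{13} - \frac{4}{5} e_{23}; (-\frac{1}{2} e_{23})*r = \frac{1}{8} + \frac{3}{2} e_{12} + \frac{1}{4} e_{13} - \frac{3}{4} e_{23}.
Sum: -\frac{35}{8} + 2 e_{12} - \frac{11}{4} e_{13} - \frac{3}{2} e_{23}; translating back through the correspondence:
Answer: -\frac{35}{8} - \frac{3}{2}i - \frac{11}{4}j + 2k


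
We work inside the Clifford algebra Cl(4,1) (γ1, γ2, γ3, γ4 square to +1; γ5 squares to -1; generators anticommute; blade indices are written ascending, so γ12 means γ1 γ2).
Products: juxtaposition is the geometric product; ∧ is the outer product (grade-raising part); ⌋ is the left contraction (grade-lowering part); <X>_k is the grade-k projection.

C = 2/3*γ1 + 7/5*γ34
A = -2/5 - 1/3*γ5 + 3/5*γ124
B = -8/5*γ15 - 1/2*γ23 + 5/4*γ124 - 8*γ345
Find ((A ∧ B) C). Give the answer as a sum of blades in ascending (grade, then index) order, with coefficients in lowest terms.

step 1: 16/25*γ15 + 1/5*γ23 - 1/2*γ124 + 1/6*γ235 + 16/5*γ345 + 5/12*γ1245
step 2: -368/75*γ5 - 4/75*γ24 + 5/6*γ123 - 2/45*γ245 - 25/36*γ1235 - 464/375*γ1345
Answer: -368/75*γ5 - 4/75*γ24 + 5/6*γ123 - 2/45*γ245 - 25/36*γ1235 - 464/375*γ1345


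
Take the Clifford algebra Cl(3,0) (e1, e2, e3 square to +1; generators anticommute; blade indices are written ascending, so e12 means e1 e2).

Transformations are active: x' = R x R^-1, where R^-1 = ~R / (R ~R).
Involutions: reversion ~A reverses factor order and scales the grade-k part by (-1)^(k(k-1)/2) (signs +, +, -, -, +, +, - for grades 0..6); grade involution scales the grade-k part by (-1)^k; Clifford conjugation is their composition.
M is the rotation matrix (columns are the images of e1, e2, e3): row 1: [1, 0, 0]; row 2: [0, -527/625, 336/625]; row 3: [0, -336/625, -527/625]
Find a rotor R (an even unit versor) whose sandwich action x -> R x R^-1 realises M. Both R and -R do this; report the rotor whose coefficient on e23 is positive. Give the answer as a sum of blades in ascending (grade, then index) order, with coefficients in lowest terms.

Method: write R = a + b12*e12 + b13*e13 + b23*e23 with a^2 + b12^2 + b13^2 + b23^2 = 1 (so R^-1 = ~R). Expanding the columns R e_j ~R gives tr M = 4a^2 - 1 and, from the antisymmetric part, M21 - M12 = -4a*b12, M13 - M31 = 4a*b13, M32 - M23 = -4a*b23.
Here tr M = -429/625, so a^2 = (1 + tr M)/4 = 49/625 and a = ±7/25. Taking a = 7/25: M21 - M12 = 0, M13 - M31 = 0, M32 - M23 = -672/625, giving b12 = 0, b13 = 0, b23 = 24/25, i.e. R = 7/25 + 24/25*e23.
Its e23 coefficient is already positive.
Answer: 7/25 + 24/25*e23. Recall the cover is two-to-one: with M of trace -429/625, both preimages act alike, and the stated e23 sign chooses the sheet.


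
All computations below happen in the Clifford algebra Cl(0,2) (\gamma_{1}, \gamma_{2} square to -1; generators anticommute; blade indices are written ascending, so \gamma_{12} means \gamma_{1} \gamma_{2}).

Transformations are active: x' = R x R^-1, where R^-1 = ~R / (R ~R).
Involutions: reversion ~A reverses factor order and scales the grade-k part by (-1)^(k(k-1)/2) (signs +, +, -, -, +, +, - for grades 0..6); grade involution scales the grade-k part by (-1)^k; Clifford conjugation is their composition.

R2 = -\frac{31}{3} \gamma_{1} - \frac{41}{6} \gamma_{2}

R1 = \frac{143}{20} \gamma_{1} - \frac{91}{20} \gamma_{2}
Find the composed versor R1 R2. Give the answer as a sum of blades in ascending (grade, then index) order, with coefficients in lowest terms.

Distribute over the terms of R1 (each basis-blade product reordered to ascending indices, repeated generators contracted through their squares):
(\frac{143}{20} \gamma_{1}) R2 = \frac{4433}{60} - \frac{5863}{120} \gamma_{12}
(-\frac{91}{20} \gamma_{2}) R2 = -\frac{3731}{120} - \frac{2821}{60} \gamma_{12}
Summing the partial products and collecting blades:
Answer: \frac{1027}{24} - \frac{767}{8} \gamma_{12}


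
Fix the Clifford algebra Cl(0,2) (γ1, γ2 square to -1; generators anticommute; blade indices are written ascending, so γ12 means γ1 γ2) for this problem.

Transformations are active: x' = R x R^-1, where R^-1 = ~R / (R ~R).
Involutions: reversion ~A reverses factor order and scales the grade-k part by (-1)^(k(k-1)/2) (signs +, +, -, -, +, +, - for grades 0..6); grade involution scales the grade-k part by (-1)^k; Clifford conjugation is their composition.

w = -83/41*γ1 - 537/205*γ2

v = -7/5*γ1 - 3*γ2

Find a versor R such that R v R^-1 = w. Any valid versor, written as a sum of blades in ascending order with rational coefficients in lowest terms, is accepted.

A norm check does it: q(v) = q(w) = -274/25, hence R = v + w = -702/205*γ1 - 1152/205*γ2 realises the map — parallel part kept, (v - w)/2 negated, v carried to w.
Answer: -702/205*γ1 - 1152/205*γ2


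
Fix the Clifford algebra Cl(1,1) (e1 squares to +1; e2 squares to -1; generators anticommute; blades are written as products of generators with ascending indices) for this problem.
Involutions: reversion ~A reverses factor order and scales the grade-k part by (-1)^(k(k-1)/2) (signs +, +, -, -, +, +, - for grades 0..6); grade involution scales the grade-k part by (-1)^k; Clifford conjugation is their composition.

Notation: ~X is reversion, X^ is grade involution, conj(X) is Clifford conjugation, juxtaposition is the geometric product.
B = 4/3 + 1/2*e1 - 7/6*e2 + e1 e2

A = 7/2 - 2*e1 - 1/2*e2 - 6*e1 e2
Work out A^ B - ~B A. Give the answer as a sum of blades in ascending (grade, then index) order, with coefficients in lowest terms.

first term: 1/4 - 25/12*e1 + 19/12*e2 - 85/12*e1 e2
second term: 109/12 + 67/12*e1 - 39/4*e2 - 169/12*e1 e2
Answer: -53/6 - 23/3*e1 + 34/3*e2 + 7*e1 e2


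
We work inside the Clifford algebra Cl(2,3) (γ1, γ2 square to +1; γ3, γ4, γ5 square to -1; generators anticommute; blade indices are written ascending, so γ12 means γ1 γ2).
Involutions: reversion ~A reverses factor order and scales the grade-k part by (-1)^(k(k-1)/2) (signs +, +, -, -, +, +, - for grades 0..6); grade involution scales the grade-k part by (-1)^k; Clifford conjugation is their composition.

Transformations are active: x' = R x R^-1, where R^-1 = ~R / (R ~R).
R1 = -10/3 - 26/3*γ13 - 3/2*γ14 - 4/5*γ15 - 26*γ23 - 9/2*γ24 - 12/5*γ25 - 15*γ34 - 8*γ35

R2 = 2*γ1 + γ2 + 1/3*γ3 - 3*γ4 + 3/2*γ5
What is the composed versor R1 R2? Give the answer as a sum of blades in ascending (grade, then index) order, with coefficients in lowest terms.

Distribute over the terms of R2 (each basis-blade product reordered to ascending indices, repeated generators contracted through their squares):
R1 (2*γ1) = -20/3*γ1 + 52/3*γ3 + 3*γ4 + 8/5*γ5 - 52*γ123 - 9*γ124 - 24/5*γ125 - 30*γ134 - 16*γ135
R1 (γ2) = -10/3*γ2 + 26*γ3 + 9/2*γ4 + 12/5*γ5 + 26/3*γ123 + 3/2*γ124 + 4/5*γ125 - 15*γ234 - 8*γ235
R1 (1/3*γ3) = 26/9*γ1 + 26/3*γ2 - 10/9*γ3 - 5*γ4 - 8/3*γ5 + 1/2*γ134 + 4/15*γ135 + 3/2*γ234 + 4/5*γ235
R1 (-3*γ4) = -9/2*γ1 - 27/2*γ2 - 45*γ3 + 10*γ4 + 26*γ134 - 12/5*γ145 + 78*γ234 - 36/5*γ245 - 24*γ345
R1 (3/2*γ5) = 6/5*γ1 + 18/5*γ2 + 12*γ3 - 5*γ5 - 13*γ135 - 9/4*γ145 - 39*γ235 - 27/4*γ245 - 45/2*γ345
Summing the partial products and collecting blades:
Answer: -637/90*γ1 - 137/30*γ2 + 83/9*γ3 + 25/2*γ4 - 11/3*γ5 - 130/3*γ123 - 15/2*γ124 - 4*γ125 - 7/2*γ134 - 431/15*γ135 - 93/20*γ145 + 129/2*γ234 - 231/5*γ235 - 279/20*γ245 - 93/2*γ345
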